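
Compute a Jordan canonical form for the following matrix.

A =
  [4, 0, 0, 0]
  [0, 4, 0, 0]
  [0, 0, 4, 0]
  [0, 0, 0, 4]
J_1(4) ⊕ J_1(4) ⊕ J_1(4) ⊕ J_1(4)

The characteristic polynomial is
  det(x·I − A) = x^4 - 16*x^3 + 96*x^2 - 256*x + 256 = (x - 4)^4

Eigenvalues and multiplicities (the geometric multiplicity of λ is n − rank(A − λI), which equals the number of Jordan blocks for λ):
  λ = 4: algebraic multiplicity = 4, geometric multiplicity = 4

Determining the block sizes for each eigenvalue:
  λ = 4: gm = am = 4, so every block has size 1 → block sizes [1, 1, 1, 1]

Assembling the blocks gives a Jordan form
J =
  [4, 0, 0, 0]
  [0, 4, 0, 0]
  [0, 0, 4, 0]
  [0, 0, 0, 4]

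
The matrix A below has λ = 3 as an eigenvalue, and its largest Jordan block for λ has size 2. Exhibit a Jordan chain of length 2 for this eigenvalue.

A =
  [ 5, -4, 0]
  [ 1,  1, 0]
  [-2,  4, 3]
A Jordan chain for λ = 3 of length 2:
v_1 = (2, 1, -2)ᵀ
v_2 = (1, 0, 0)ᵀ

Let N = A − (3)·I. We want v_2 with N^2 v_2 = 0 but N^1 v_2 ≠ 0; then v_{j-1} := N · v_j for j = 2, …, 2.

Pick v_2 = (1, 0, 0)ᵀ.
Then v_1 = N · v_2 = (2, 1, -2)ᵀ.

Sanity check: (A − (3)·I) v_1 = (0, 0, 0)ᵀ = 0. ✓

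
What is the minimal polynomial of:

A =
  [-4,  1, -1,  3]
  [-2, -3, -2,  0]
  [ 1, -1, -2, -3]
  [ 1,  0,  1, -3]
x^3 + 9*x^2 + 27*x + 27

The characteristic polynomial is χ_A(x) = (x + 3)^4, so the eigenvalues are known. The minimal polynomial is
  m_A(x) = Π_λ (x − λ)^{k_λ}
where k_λ is the size of the *largest* Jordan block for λ (equivalently, the smallest k with (A − λI)^k v = 0 for every generalised eigenvector v of λ).

  λ = -3: largest Jordan block has size 3, contributing (x + 3)^3

So m_A(x) = (x + 3)^3 = x^3 + 9*x^2 + 27*x + 27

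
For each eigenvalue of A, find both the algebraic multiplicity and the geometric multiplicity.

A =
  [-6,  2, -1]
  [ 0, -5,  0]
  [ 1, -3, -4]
λ = -5: alg = 3, geom = 1

Step 1 — factor the characteristic polynomial to read off the algebraic multiplicities:
  χ_A(x) = (x + 5)^3

Step 2 — compute geometric multiplicities via the rank-nullity identity g(λ) = n − rank(A − λI):
  rank(A − (-5)·I) = 2, so dim ker(A − (-5)·I) = n − 2 = 1

Summary:
  λ = -5: algebraic multiplicity = 3, geometric multiplicity = 1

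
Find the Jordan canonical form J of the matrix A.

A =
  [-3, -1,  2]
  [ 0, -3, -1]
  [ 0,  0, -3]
J_3(-3)

The characteristic polynomial is
  det(x·I − A) = x^3 + 9*x^2 + 27*x + 27 = (x + 3)^3

Eigenvalues and multiplicities (the geometric multiplicity of λ is n − rank(A − λI), which equals the number of Jordan blocks for λ):
  λ = -3: algebraic multiplicity = 3, geometric multiplicity = 1

Determining the block sizes for each eigenvalue:
  λ = -3: one block (gm = 1), so the single block has size am = 3 → block sizes [3]

Assembling the blocks gives a Jordan form
J =
  [-3,  1,  0]
  [ 0, -3,  1]
  [ 0,  0, -3]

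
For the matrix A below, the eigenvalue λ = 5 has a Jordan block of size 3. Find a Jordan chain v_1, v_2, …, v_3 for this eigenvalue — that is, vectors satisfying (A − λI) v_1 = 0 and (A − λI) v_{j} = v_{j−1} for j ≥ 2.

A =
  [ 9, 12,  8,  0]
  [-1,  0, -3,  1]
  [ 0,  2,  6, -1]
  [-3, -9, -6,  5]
A Jordan chain for λ = 5 of length 3:
v_1 = (4, -2, 1, -3)ᵀ
v_2 = (4, -1, 0, -3)ᵀ
v_3 = (1, 0, 0, 0)ᵀ

Let N = A − (5)·I. We want v_3 with N^3 v_3 = 0 but N^2 v_3 ≠ 0; then v_{j-1} := N · v_j for j = 3, …, 2.

Pick v_3 = (1, 0, 0, 0)ᵀ.
Then v_2 = N · v_3 = (4, -1, 0, -3)ᵀ.
Then v_1 = N · v_2 = (4, -2, 1, -3)ᵀ.

Sanity check: (A − (5)·I) v_1 = (0, 0, 0, 0)ᵀ = 0. ✓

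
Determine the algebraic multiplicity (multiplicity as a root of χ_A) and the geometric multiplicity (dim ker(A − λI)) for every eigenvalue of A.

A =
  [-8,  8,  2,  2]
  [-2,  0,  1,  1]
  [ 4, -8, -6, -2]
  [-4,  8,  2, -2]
λ = -4: alg = 4, geom = 3

Step 1 — factor the characteristic polynomial to read off the algebraic multiplicities:
  χ_A(x) = (x + 4)^4

Step 2 — compute geometric multiplicities via the rank-nullity identity g(λ) = n − rank(A − λI):
  rank(A − (-4)·I) = 1, so dim ker(A − (-4)·I) = n − 1 = 3

Summary:
  λ = -4: algebraic multiplicity = 4, geometric multiplicity = 3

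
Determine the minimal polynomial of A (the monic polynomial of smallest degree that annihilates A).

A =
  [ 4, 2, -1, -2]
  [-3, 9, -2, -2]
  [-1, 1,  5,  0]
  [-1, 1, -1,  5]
x^4 - 23*x^3 + 198*x^2 - 756*x + 1080

The characteristic polynomial is χ_A(x) = (x - 6)^3*(x - 5), so the eigenvalues are known. The minimal polynomial is
  m_A(x) = Π_λ (x − λ)^{k_λ}
where k_λ is the size of the *largest* Jordan block for λ (equivalently, the smallest k with (A − λI)^k v = 0 for every generalised eigenvector v of λ).

  λ = 5: largest Jordan block has size 1, contributing (x − 5)
  λ = 6: largest Jordan block has size 3, contributing (x − 6)^3

So m_A(x) = (x - 6)^3*(x - 5) = x^4 - 23*x^3 + 198*x^2 - 756*x + 1080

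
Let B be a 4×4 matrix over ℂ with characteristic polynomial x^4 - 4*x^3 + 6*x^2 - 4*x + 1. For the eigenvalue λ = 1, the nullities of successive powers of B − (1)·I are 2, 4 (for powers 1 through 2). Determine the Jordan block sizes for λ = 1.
Block sizes for λ = 1: [2, 2]

From the dimensions of kernels of powers, the number of Jordan blocks of size at least j is d_j − d_{j−1} where d_j = dim ker(N^j) (with d_0 = 0). Computing the differences gives [2, 2].
The number of blocks of size exactly k is (#blocks of size ≥ k) − (#blocks of size ≥ k + 1), so the partition is: 2 block(s) of size 2.
In nonincreasing order the block sizes are [2, 2].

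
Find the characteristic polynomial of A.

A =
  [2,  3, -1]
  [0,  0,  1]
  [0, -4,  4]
x^3 - 6*x^2 + 12*x - 8

Expanding det(x·I − A) (e.g. by cofactor expansion or by noting that A is similar to its Jordan form J, which has the same characteristic polynomial as A) gives
  χ_A(x) = x^3 - 6*x^2 + 12*x - 8
which factors as (x - 2)^3. The eigenvalues (with algebraic multiplicities) are λ = 2 with multiplicity 3.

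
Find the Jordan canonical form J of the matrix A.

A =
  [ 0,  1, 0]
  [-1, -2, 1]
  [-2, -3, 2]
J_3(0)

The characteristic polynomial is
  det(x·I − A) = x^3

Eigenvalues and multiplicities (the geometric multiplicity of λ is n − rank(A − λI), which equals the number of Jordan blocks for λ):
  λ = 0: algebraic multiplicity = 3, geometric multiplicity = 1

Determining the block sizes for each eigenvalue:
  λ = 0: one block (gm = 1), so the single block has size am = 3 → block sizes [3]

Assembling the blocks gives a Jordan form
J =
  [0, 1, 0]
  [0, 0, 1]
  [0, 0, 0]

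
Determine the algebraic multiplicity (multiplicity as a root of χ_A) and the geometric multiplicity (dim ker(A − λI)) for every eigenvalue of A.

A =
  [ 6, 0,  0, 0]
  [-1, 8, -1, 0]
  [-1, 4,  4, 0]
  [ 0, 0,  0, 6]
λ = 6: alg = 4, geom = 2

Step 1 — factor the characteristic polynomial to read off the algebraic multiplicities:
  χ_A(x) = (x - 6)^4

Step 2 — compute geometric multiplicities via the rank-nullity identity g(λ) = n − rank(A − λI):
  rank(A − (6)·I) = 2, so dim ker(A − (6)·I) = n − 2 = 2

Summary:
  λ = 6: algebraic multiplicity = 4, geometric multiplicity = 2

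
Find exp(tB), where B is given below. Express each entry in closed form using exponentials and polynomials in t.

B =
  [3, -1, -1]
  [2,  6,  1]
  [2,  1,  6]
e^{tB} =
  [-2*t*exp(5*t) + exp(5*t), -t*exp(5*t), -t*exp(5*t)]
  [2*t*exp(5*t), t*exp(5*t) + exp(5*t), t*exp(5*t)]
  [2*t*exp(5*t), t*exp(5*t), t*exp(5*t) + exp(5*t)]

Strategy: write B = P · J · P⁻¹ where J is a Jordan canonical form, so e^{tB} = P · e^{tJ} · P⁻¹, and e^{tJ} can be computed block-by-block.

B has Jordan form
J =
  [5, 1, 0]
  [0, 5, 0]
  [0, 0, 5]
(up to reordering of blocks).

Per-block formulas:
  For a 2×2 Jordan block J_2(5): exp(t · J_2(5)) = e^(5t)·(I + t·N), where N is the 2×2 nilpotent shift.
  For a 1×1 block at λ = 5: exp(t · [5]) = [e^(5t)].

After assembling e^{tJ} and conjugating by P, we get:

e^{tB} =
  [-2*t*exp(5*t) + exp(5*t), -t*exp(5*t), -t*exp(5*t)]
  [2*t*exp(5*t), t*exp(5*t) + exp(5*t), t*exp(5*t)]
  [2*t*exp(5*t), t*exp(5*t), t*exp(5*t) + exp(5*t)]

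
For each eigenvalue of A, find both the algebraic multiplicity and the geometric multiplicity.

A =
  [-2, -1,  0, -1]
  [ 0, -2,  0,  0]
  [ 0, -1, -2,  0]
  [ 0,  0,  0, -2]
λ = -2: alg = 4, geom = 2

Step 1 — factor the characteristic polynomial to read off the algebraic multiplicities:
  χ_A(x) = (x + 2)^4

Step 2 — compute geometric multiplicities via the rank-nullity identity g(λ) = n − rank(A − λI):
  rank(A − (-2)·I) = 2, so dim ker(A − (-2)·I) = n − 2 = 2

Summary:
  λ = -2: algebraic multiplicity = 4, geometric multiplicity = 2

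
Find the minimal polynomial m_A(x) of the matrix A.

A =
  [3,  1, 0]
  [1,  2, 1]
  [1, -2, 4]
x^3 - 9*x^2 + 27*x - 27

The characteristic polynomial is χ_A(x) = (x - 3)^3, so the eigenvalues are known. The minimal polynomial is
  m_A(x) = Π_λ (x − λ)^{k_λ}
where k_λ is the size of the *largest* Jordan block for λ (equivalently, the smallest k with (A − λI)^k v = 0 for every generalised eigenvector v of λ).

  λ = 3: largest Jordan block has size 3, contributing (x − 3)^3

So m_A(x) = (x - 3)^3 = x^3 - 9*x^2 + 27*x - 27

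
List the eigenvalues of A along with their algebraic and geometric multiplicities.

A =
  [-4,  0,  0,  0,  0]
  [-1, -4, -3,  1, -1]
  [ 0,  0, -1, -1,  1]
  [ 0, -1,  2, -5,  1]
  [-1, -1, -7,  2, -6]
λ = -4: alg = 5, geom = 2

Step 1 — factor the characteristic polynomial to read off the algebraic multiplicities:
  χ_A(x) = (x + 4)^5

Step 2 — compute geometric multiplicities via the rank-nullity identity g(λ) = n − rank(A − λI):
  rank(A − (-4)·I) = 3, so dim ker(A − (-4)·I) = n − 3 = 2

Summary:
  λ = -4: algebraic multiplicity = 5, geometric multiplicity = 2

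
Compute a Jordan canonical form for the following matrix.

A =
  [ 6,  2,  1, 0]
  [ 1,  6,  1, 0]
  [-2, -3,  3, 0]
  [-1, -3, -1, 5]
J_3(5) ⊕ J_1(5)

The characteristic polynomial is
  det(x·I − A) = x^4 - 20*x^3 + 150*x^2 - 500*x + 625 = (x - 5)^4

Eigenvalues and multiplicities (the geometric multiplicity of λ is n − rank(A − λI), which equals the number of Jordan blocks for λ):
  λ = 5: algebraic multiplicity = 4, geometric multiplicity = 2

Determining the block sizes for each eigenvalue:
  λ = 5: with am = 4 and gm = 2, the partition is not yet determined (e.g. several partitions of 4 into 2 parts exist). Let N = A − (5)·I. Computing rank(N^1) = 2, rank(N^2) = 1, rank(N^3) = 0; the number of blocks of size ≥ j is rank(N^{j−1}) − rank(N^j), giving [2, 1, 1]. So we have 1 block(s) of size 3, 1 block(s) of size 1 → block sizes [3, 1]

Assembling the blocks gives a Jordan form
J =
  [5, 1, 0, 0]
  [0, 5, 1, 0]
  [0, 0, 5, 0]
  [0, 0, 0, 5]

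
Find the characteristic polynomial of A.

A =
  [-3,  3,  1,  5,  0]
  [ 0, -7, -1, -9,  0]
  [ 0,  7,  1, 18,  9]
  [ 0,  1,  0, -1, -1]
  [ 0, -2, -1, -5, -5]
x^5 + 15*x^4 + 90*x^3 + 270*x^2 + 405*x + 243

Expanding det(x·I − A) (e.g. by cofactor expansion or by noting that A is similar to its Jordan form J, which has the same characteristic polynomial as A) gives
  χ_A(x) = x^5 + 15*x^4 + 90*x^3 + 270*x^2 + 405*x + 243
which factors as (x + 3)^5. The eigenvalues (with algebraic multiplicities) are λ = -3 with multiplicity 5.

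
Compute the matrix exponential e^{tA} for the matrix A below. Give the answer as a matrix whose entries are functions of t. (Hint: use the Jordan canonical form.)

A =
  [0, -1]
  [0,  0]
e^{tA} =
  [1, -t]
  [0, 1]

Strategy: write A = P · J · P⁻¹ where J is a Jordan canonical form, so e^{tA} = P · e^{tJ} · P⁻¹, and e^{tJ} can be computed block-by-block.

A has Jordan form
J =
  [0, 1]
  [0, 0]
(up to reordering of blocks).

Per-block formulas:
  For a 2×2 Jordan block J_2(0): exp(t · J_2(0)) = e^(0t)·(I + t·N), where N is the 2×2 nilpotent shift.

After assembling e^{tJ} and conjugating by P, we get:

e^{tA} =
  [1, -t]
  [0, 1]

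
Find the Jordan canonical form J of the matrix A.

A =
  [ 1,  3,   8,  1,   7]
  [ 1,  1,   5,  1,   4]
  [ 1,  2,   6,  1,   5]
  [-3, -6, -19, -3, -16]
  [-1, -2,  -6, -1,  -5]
J_3(0) ⊕ J_2(0)

The characteristic polynomial is
  det(x·I − A) = x^5

Eigenvalues and multiplicities (the geometric multiplicity of λ is n − rank(A − λI), which equals the number of Jordan blocks for λ):
  λ = 0: algebraic multiplicity = 5, geometric multiplicity = 2

Determining the block sizes for each eigenvalue:
  λ = 0: with am = 5 and gm = 2, the partition is not yet determined (e.g. several partitions of 5 into 2 parts exist). Let N = A − (0)·I. Computing rank(N^1) = 3, rank(N^2) = 1, rank(N^3) = 0; the number of blocks of size ≥ j is rank(N^{j−1}) − rank(N^j), giving [2, 2, 1]. So we have 1 block(s) of size 3, 1 block(s) of size 2 → block sizes [3, 2]

Assembling the blocks gives a Jordan form
J =
  [0, 1, 0, 0, 0]
  [0, 0, 1, 0, 0]
  [0, 0, 0, 0, 0]
  [0, 0, 0, 0, 1]
  [0, 0, 0, 0, 0]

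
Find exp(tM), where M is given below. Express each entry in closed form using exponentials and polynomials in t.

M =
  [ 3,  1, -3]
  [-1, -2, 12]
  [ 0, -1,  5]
e^{tM} =
  [t*exp(2*t) + exp(2*t), t*exp(2*t), -3*t*exp(2*t)]
  [3*t^2*exp(2*t)/2 - t*exp(2*t), 3*t^2*exp(2*t)/2 - 4*t*exp(2*t) + exp(2*t), -9*t^2*exp(2*t)/2 + 12*t*exp(2*t)]
  [t^2*exp(2*t)/2, t^2*exp(2*t)/2 - t*exp(2*t), -3*t^2*exp(2*t)/2 + 3*t*exp(2*t) + exp(2*t)]

Strategy: write M = P · J · P⁻¹ where J is a Jordan canonical form, so e^{tM} = P · e^{tJ} · P⁻¹, and e^{tJ} can be computed block-by-block.

M has Jordan form
J =
  [2, 1, 0]
  [0, 2, 1]
  [0, 0, 2]
(up to reordering of blocks).

Per-block formulas:
  For a 3×3 Jordan block J_3(2): exp(t · J_3(2)) = e^(2t)·(I + t·N + (t^2/2)·N^2), where N is the 3×3 nilpotent shift.

After assembling e^{tJ} and conjugating by P, we get:

e^{tM} =
  [t*exp(2*t) + exp(2*t), t*exp(2*t), -3*t*exp(2*t)]
  [3*t^2*exp(2*t)/2 - t*exp(2*t), 3*t^2*exp(2*t)/2 - 4*t*exp(2*t) + exp(2*t), -9*t^2*exp(2*t)/2 + 12*t*exp(2*t)]
  [t^2*exp(2*t)/2, t^2*exp(2*t)/2 - t*exp(2*t), -3*t^2*exp(2*t)/2 + 3*t*exp(2*t) + exp(2*t)]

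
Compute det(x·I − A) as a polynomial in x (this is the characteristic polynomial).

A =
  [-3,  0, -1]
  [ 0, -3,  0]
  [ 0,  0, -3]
x^3 + 9*x^2 + 27*x + 27

Expanding det(x·I − A) (e.g. by cofactor expansion or by noting that A is similar to its Jordan form J, which has the same characteristic polynomial as A) gives
  χ_A(x) = x^3 + 9*x^2 + 27*x + 27
which factors as (x + 3)^3. The eigenvalues (with algebraic multiplicities) are λ = -3 with multiplicity 3.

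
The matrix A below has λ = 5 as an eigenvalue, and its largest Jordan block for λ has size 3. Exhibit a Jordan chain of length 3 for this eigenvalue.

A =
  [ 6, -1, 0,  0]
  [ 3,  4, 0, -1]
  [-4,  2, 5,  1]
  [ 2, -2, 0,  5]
A Jordan chain for λ = 5 of length 3:
v_1 = (-2, -2, 4, -4)ᵀ
v_2 = (1, 3, -4, 2)ᵀ
v_3 = (1, 0, 0, 0)ᵀ

Let N = A − (5)·I. We want v_3 with N^3 v_3 = 0 but N^2 v_3 ≠ 0; then v_{j-1} := N · v_j for j = 3, …, 2.

Pick v_3 = (1, 0, 0, 0)ᵀ.
Then v_2 = N · v_3 = (1, 3, -4, 2)ᵀ.
Then v_1 = N · v_2 = (-2, -2, 4, -4)ᵀ.

Sanity check: (A − (5)·I) v_1 = (0, 0, 0, 0)ᵀ = 0. ✓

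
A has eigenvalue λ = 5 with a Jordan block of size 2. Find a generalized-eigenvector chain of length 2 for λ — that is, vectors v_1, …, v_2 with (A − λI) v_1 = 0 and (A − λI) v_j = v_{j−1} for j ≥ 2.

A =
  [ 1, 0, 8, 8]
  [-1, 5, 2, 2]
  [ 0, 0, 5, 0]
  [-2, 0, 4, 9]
A Jordan chain for λ = 5 of length 2:
v_1 = (-4, -1, 0, -2)ᵀ
v_2 = (1, 0, 0, 0)ᵀ

Let N = A − (5)·I. We want v_2 with N^2 v_2 = 0 but N^1 v_2 ≠ 0; then v_{j-1} := N · v_j for j = 2, …, 2.

Pick v_2 = (1, 0, 0, 0)ᵀ.
Then v_1 = N · v_2 = (-4, -1, 0, -2)ᵀ.

Sanity check: (A − (5)·I) v_1 = (0, 0, 0, 0)ᵀ = 0. ✓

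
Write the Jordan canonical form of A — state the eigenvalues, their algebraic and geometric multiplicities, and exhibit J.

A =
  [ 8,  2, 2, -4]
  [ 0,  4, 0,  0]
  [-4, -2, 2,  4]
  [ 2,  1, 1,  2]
J_2(4) ⊕ J_1(4) ⊕ J_1(4)

The characteristic polynomial is
  det(x·I − A) = x^4 - 16*x^3 + 96*x^2 - 256*x + 256 = (x - 4)^4

Eigenvalues and multiplicities (the geometric multiplicity of λ is n − rank(A − λI), which equals the number of Jordan blocks for λ):
  λ = 4: algebraic multiplicity = 4, geometric multiplicity = 3

Determining the block sizes for each eigenvalue:
  λ = 4: 3 blocks summing to 4 forces exactly one block of size 2 and the rest size 1 → block sizes [2, 1, 1]

Assembling the blocks gives a Jordan form
J =
  [4, 1, 0, 0]
  [0, 4, 0, 0]
  [0, 0, 4, 0]
  [0, 0, 0, 4]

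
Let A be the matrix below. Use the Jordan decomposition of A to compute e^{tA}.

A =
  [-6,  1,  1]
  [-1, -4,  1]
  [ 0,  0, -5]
e^{tA} =
  [-t*exp(-5*t) + exp(-5*t), t*exp(-5*t), t*exp(-5*t)]
  [-t*exp(-5*t), t*exp(-5*t) + exp(-5*t), t*exp(-5*t)]
  [0, 0, exp(-5*t)]

Strategy: write A = P · J · P⁻¹ where J is a Jordan canonical form, so e^{tA} = P · e^{tJ} · P⁻¹, and e^{tJ} can be computed block-by-block.

A has Jordan form
J =
  [-5,  1,  0]
  [ 0, -5,  0]
  [ 0,  0, -5]
(up to reordering of blocks).

Per-block formulas:
  For a 1×1 block at λ = -5: exp(t · [-5]) = [e^(-5t)].
  For a 2×2 Jordan block J_2(-5): exp(t · J_2(-5)) = e^(-5t)·(I + t·N), where N is the 2×2 nilpotent shift.

After assembling e^{tJ} and conjugating by P, we get:

e^{tA} =
  [-t*exp(-5*t) + exp(-5*t), t*exp(-5*t), t*exp(-5*t)]
  [-t*exp(-5*t), t*exp(-5*t) + exp(-5*t), t*exp(-5*t)]
  [0, 0, exp(-5*t)]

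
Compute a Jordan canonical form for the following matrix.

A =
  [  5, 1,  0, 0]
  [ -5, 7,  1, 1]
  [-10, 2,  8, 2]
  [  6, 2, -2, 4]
J_3(6) ⊕ J_1(6)

The characteristic polynomial is
  det(x·I − A) = x^4 - 24*x^3 + 216*x^2 - 864*x + 1296 = (x - 6)^4

Eigenvalues and multiplicities (the geometric multiplicity of λ is n − rank(A − λI), which equals the number of Jordan blocks for λ):
  λ = 6: algebraic multiplicity = 4, geometric multiplicity = 2

Determining the block sizes for each eigenvalue:
  λ = 6: with am = 4 and gm = 2, the partition is not yet determined (e.g. several partitions of 4 into 2 parts exist). Let N = A − (6)·I. Computing rank(N^1) = 2, rank(N^2) = 1, rank(N^3) = 0; the number of blocks of size ≥ j is rank(N^{j−1}) − rank(N^j), giving [2, 1, 1]. So we have 1 block(s) of size 3, 1 block(s) of size 1 → block sizes [3, 1]

Assembling the blocks gives a Jordan form
J =
  [6, 1, 0, 0]
  [0, 6, 1, 0]
  [0, 0, 6, 0]
  [0, 0, 0, 6]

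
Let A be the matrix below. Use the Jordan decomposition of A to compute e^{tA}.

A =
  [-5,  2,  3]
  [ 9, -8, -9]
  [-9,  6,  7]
e^{tA} =
  [-3*t*exp(-2*t) + exp(-2*t), 2*t*exp(-2*t), 3*t*exp(-2*t)]
  [9*t*exp(-2*t), -6*t*exp(-2*t) + exp(-2*t), -9*t*exp(-2*t)]
  [-9*t*exp(-2*t), 6*t*exp(-2*t), 9*t*exp(-2*t) + exp(-2*t)]

Strategy: write A = P · J · P⁻¹ where J is a Jordan canonical form, so e^{tA} = P · e^{tJ} · P⁻¹, and e^{tJ} can be computed block-by-block.

A has Jordan form
J =
  [-2,  1,  0]
  [ 0, -2,  0]
  [ 0,  0, -2]
(up to reordering of blocks).

Per-block formulas:
  For a 1×1 block at λ = -2: exp(t · [-2]) = [e^(-2t)].
  For a 2×2 Jordan block J_2(-2): exp(t · J_2(-2)) = e^(-2t)·(I + t·N), where N is the 2×2 nilpotent shift.

After assembling e^{tJ} and conjugating by P, we get:

e^{tA} =
  [-3*t*exp(-2*t) + exp(-2*t), 2*t*exp(-2*t), 3*t*exp(-2*t)]
  [9*t*exp(-2*t), -6*t*exp(-2*t) + exp(-2*t), -9*t*exp(-2*t)]
  [-9*t*exp(-2*t), 6*t*exp(-2*t), 9*t*exp(-2*t) + exp(-2*t)]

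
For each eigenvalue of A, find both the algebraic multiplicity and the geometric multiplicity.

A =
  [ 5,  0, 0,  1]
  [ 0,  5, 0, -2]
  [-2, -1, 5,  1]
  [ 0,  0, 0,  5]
λ = 5: alg = 4, geom = 2

Step 1 — factor the characteristic polynomial to read off the algebraic multiplicities:
  χ_A(x) = (x - 5)^4

Step 2 — compute geometric multiplicities via the rank-nullity identity g(λ) = n − rank(A − λI):
  rank(A − (5)·I) = 2, so dim ker(A − (5)·I) = n − 2 = 2

Summary:
  λ = 5: algebraic multiplicity = 4, geometric multiplicity = 2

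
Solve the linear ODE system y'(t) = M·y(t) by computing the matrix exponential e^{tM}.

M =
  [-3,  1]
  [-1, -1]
e^{tM} =
  [-t*exp(-2*t) + exp(-2*t), t*exp(-2*t)]
  [-t*exp(-2*t), t*exp(-2*t) + exp(-2*t)]

Strategy: write M = P · J · P⁻¹ where J is a Jordan canonical form, so e^{tM} = P · e^{tJ} · P⁻¹, and e^{tJ} can be computed block-by-block.

M has Jordan form
J =
  [-2,  1]
  [ 0, -2]
(up to reordering of blocks).

Per-block formulas:
  For a 2×2 Jordan block J_2(-2): exp(t · J_2(-2)) = e^(-2t)·(I + t·N), where N is the 2×2 nilpotent shift.

After assembling e^{tJ} and conjugating by P, we get:

e^{tM} =
  [-t*exp(-2*t) + exp(-2*t), t*exp(-2*t)]
  [-t*exp(-2*t), t*exp(-2*t) + exp(-2*t)]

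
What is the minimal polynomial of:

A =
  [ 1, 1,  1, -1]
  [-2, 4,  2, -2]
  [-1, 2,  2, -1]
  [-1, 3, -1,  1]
x^3 - 6*x^2 + 12*x - 8

The characteristic polynomial is χ_A(x) = (x - 2)^4, so the eigenvalues are known. The minimal polynomial is
  m_A(x) = Π_λ (x − λ)^{k_λ}
where k_λ is the size of the *largest* Jordan block for λ (equivalently, the smallest k with (A − λI)^k v = 0 for every generalised eigenvector v of λ).

  λ = 2: largest Jordan block has size 3, contributing (x − 2)^3

So m_A(x) = (x - 2)^3 = x^3 - 6*x^2 + 12*x - 8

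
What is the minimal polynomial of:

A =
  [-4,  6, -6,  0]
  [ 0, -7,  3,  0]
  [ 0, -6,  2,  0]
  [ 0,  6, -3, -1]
x^2 + 5*x + 4

The characteristic polynomial is χ_A(x) = (x + 1)^2*(x + 4)^2, so the eigenvalues are known. The minimal polynomial is
  m_A(x) = Π_λ (x − λ)^{k_λ}
where k_λ is the size of the *largest* Jordan block for λ (equivalently, the smallest k with (A − λI)^k v = 0 for every generalised eigenvector v of λ).

  λ = -4: largest Jordan block has size 1, contributing (x + 4)
  λ = -1: largest Jordan block has size 1, contributing (x + 1)

So m_A(x) = (x + 1)*(x + 4) = x^2 + 5*x + 4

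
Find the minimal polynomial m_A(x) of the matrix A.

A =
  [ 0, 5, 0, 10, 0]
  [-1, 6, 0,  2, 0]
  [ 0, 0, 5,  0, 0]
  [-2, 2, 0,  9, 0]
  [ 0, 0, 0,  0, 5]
x^2 - 10*x + 25

The characteristic polynomial is χ_A(x) = (x - 5)^5, so the eigenvalues are known. The minimal polynomial is
  m_A(x) = Π_λ (x − λ)^{k_λ}
where k_λ is the size of the *largest* Jordan block for λ (equivalently, the smallest k with (A − λI)^k v = 0 for every generalised eigenvector v of λ).

  λ = 5: largest Jordan block has size 2, contributing (x − 5)^2

So m_A(x) = (x - 5)^2 = x^2 - 10*x + 25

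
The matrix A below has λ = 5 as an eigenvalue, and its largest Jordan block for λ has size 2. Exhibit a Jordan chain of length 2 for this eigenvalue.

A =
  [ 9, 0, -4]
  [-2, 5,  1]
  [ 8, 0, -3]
A Jordan chain for λ = 5 of length 2:
v_1 = (0, -1, 0)ᵀ
v_2 = (1, 0, 1)ᵀ

Let N = A − (5)·I. We want v_2 with N^2 v_2 = 0 but N^1 v_2 ≠ 0; then v_{j-1} := N · v_j for j = 2, …, 2.

Pick v_2 = (1, 0, 1)ᵀ.
Then v_1 = N · v_2 = (0, -1, 0)ᵀ.

Sanity check: (A − (5)·I) v_1 = (0, 0, 0)ᵀ = 0. ✓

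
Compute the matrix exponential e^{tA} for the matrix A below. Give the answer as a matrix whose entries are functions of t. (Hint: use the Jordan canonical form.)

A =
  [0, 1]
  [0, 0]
e^{tA} =
  [1, t]
  [0, 1]

Strategy: write A = P · J · P⁻¹ where J is a Jordan canonical form, so e^{tA} = P · e^{tJ} · P⁻¹, and e^{tJ} can be computed block-by-block.

A has Jordan form
J =
  [0, 1]
  [0, 0]
(up to reordering of blocks).

Per-block formulas:
  For a 2×2 Jordan block J_2(0): exp(t · J_2(0)) = e^(0t)·(I + t·N), where N is the 2×2 nilpotent shift.

After assembling e^{tJ} and conjugating by P, we get:

e^{tA} =
  [1, t]
  [0, 1]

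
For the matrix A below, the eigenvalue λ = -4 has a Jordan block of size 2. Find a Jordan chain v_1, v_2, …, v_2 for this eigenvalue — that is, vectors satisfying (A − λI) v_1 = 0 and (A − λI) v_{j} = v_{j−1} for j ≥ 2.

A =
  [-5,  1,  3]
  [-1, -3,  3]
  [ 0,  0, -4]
A Jordan chain for λ = -4 of length 2:
v_1 = (-1, -1, 0)ᵀ
v_2 = (1, 0, 0)ᵀ

Let N = A − (-4)·I. We want v_2 with N^2 v_2 = 0 but N^1 v_2 ≠ 0; then v_{j-1} := N · v_j for j = 2, …, 2.

Pick v_2 = (1, 0, 0)ᵀ.
Then v_1 = N · v_2 = (-1, -1, 0)ᵀ.

Sanity check: (A − (-4)·I) v_1 = (0, 0, 0)ᵀ = 0. ✓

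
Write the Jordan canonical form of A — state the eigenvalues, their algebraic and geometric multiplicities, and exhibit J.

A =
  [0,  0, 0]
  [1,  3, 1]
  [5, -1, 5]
J_1(0) ⊕ J_2(4)

The characteristic polynomial is
  det(x·I − A) = x^3 - 8*x^2 + 16*x = x*(x - 4)^2

Eigenvalues and multiplicities (the geometric multiplicity of λ is n − rank(A − λI), which equals the number of Jordan blocks for λ):
  λ = 0: algebraic multiplicity = 1, geometric multiplicity = 1
  λ = 4: algebraic multiplicity = 2, geometric multiplicity = 1

Determining the block sizes for each eigenvalue:
  λ = 0: one block (gm = 1), so the single block has size am = 1 → block sizes [1]
  λ = 4: one block (gm = 1), so the single block has size am = 2 → block sizes [2]

Assembling the blocks gives a Jordan form
J =
  [0, 0, 0]
  [0, 4, 1]
  [0, 0, 4]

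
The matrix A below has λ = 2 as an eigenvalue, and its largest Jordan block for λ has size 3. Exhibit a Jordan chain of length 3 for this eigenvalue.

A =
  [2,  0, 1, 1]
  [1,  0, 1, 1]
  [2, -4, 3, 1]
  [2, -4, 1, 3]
A Jordan chain for λ = 2 of length 3:
v_1 = (4, 2, 0, 0)ᵀ
v_2 = (0, 1, 2, 2)ᵀ
v_3 = (1, 0, 0, 0)ᵀ

Let N = A − (2)·I. We want v_3 with N^3 v_3 = 0 but N^2 v_3 ≠ 0; then v_{j-1} := N · v_j for j = 3, …, 2.

Pick v_3 = (1, 0, 0, 0)ᵀ.
Then v_2 = N · v_3 = (0, 1, 2, 2)ᵀ.
Then v_1 = N · v_2 = (4, 2, 0, 0)ᵀ.

Sanity check: (A − (2)·I) v_1 = (0, 0, 0, 0)ᵀ = 0. ✓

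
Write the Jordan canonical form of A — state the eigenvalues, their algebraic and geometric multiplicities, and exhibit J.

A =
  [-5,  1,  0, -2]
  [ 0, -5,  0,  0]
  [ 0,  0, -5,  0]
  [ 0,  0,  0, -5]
J_2(-5) ⊕ J_1(-5) ⊕ J_1(-5)

The characteristic polynomial is
  det(x·I − A) = x^4 + 20*x^3 + 150*x^2 + 500*x + 625 = (x + 5)^4

Eigenvalues and multiplicities (the geometric multiplicity of λ is n − rank(A − λI), which equals the number of Jordan blocks for λ):
  λ = -5: algebraic multiplicity = 4, geometric multiplicity = 3

Determining the block sizes for each eigenvalue:
  λ = -5: 3 blocks summing to 4 forces exactly one block of size 2 and the rest size 1 → block sizes [2, 1, 1]

Assembling the blocks gives a Jordan form
J =
  [-5,  1,  0,  0]
  [ 0, -5,  0,  0]
  [ 0,  0, -5,  0]
  [ 0,  0,  0, -5]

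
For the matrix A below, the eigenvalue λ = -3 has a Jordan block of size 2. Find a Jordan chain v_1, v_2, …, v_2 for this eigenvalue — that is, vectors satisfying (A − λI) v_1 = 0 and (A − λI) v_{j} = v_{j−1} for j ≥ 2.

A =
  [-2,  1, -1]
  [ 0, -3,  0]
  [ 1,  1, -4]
A Jordan chain for λ = -3 of length 2:
v_1 = (1, 0, 1)ᵀ
v_2 = (1, 0, 0)ᵀ

Let N = A − (-3)·I. We want v_2 with N^2 v_2 = 0 but N^1 v_2 ≠ 0; then v_{j-1} := N · v_j for j = 2, …, 2.

Pick v_2 = (1, 0, 0)ᵀ.
Then v_1 = N · v_2 = (1, 0, 1)ᵀ.

Sanity check: (A − (-3)·I) v_1 = (0, 0, 0)ᵀ = 0. ✓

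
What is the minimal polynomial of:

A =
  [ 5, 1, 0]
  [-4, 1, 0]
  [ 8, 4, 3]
x^2 - 6*x + 9

The characteristic polynomial is χ_A(x) = (x - 3)^3, so the eigenvalues are known. The minimal polynomial is
  m_A(x) = Π_λ (x − λ)^{k_λ}
where k_λ is the size of the *largest* Jordan block for λ (equivalently, the smallest k with (A − λI)^k v = 0 for every generalised eigenvector v of λ).

  λ = 3: largest Jordan block has size 2, contributing (x − 3)^2

So m_A(x) = (x - 3)^2 = x^2 - 6*x + 9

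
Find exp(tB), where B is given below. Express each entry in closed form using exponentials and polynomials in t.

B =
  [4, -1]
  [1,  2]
e^{tB} =
  [t*exp(3*t) + exp(3*t), -t*exp(3*t)]
  [t*exp(3*t), -t*exp(3*t) + exp(3*t)]

Strategy: write B = P · J · P⁻¹ where J is a Jordan canonical form, so e^{tB} = P · e^{tJ} · P⁻¹, and e^{tJ} can be computed block-by-block.

B has Jordan form
J =
  [3, 1]
  [0, 3]
(up to reordering of blocks).

Per-block formulas:
  For a 2×2 Jordan block J_2(3): exp(t · J_2(3)) = e^(3t)·(I + t·N), where N is the 2×2 nilpotent shift.

After assembling e^{tJ} and conjugating by P, we get:

e^{tB} =
  [t*exp(3*t) + exp(3*t), -t*exp(3*t)]
  [t*exp(3*t), -t*exp(3*t) + exp(3*t)]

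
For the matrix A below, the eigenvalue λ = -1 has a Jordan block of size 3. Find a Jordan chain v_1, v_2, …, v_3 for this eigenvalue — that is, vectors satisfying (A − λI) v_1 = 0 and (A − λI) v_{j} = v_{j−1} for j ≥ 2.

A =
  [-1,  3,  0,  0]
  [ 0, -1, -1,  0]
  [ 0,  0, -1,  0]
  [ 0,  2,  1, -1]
A Jordan chain for λ = -1 of length 3:
v_1 = (-3, 0, 0, -2)ᵀ
v_2 = (0, -1, 0, 1)ᵀ
v_3 = (0, 0, 1, 0)ᵀ

Let N = A − (-1)·I. We want v_3 with N^3 v_3 = 0 but N^2 v_3 ≠ 0; then v_{j-1} := N · v_j for j = 3, …, 2.

Pick v_3 = (0, 0, 1, 0)ᵀ.
Then v_2 = N · v_3 = (0, -1, 0, 1)ᵀ.
Then v_1 = N · v_2 = (-3, 0, 0, -2)ᵀ.

Sanity check: (A − (-1)·I) v_1 = (0, 0, 0, 0)ᵀ = 0. ✓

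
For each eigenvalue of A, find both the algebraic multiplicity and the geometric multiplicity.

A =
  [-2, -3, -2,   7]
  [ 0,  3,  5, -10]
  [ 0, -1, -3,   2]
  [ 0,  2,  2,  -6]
λ = -2: alg = 4, geom = 2

Step 1 — factor the characteristic polynomial to read off the algebraic multiplicities:
  χ_A(x) = (x + 2)^4

Step 2 — compute geometric multiplicities via the rank-nullity identity g(λ) = n − rank(A − λI):
  rank(A − (-2)·I) = 2, so dim ker(A − (-2)·I) = n − 2 = 2

Summary:
  λ = -2: algebraic multiplicity = 4, geometric multiplicity = 2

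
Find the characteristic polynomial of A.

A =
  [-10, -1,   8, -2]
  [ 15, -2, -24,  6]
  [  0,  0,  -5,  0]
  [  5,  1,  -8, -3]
x^4 + 20*x^3 + 150*x^2 + 500*x + 625

Expanding det(x·I − A) (e.g. by cofactor expansion or by noting that A is similar to its Jordan form J, which has the same characteristic polynomial as A) gives
  χ_A(x) = x^4 + 20*x^3 + 150*x^2 + 500*x + 625
which factors as (x + 5)^4. The eigenvalues (with algebraic multiplicities) are λ = -5 with multiplicity 4.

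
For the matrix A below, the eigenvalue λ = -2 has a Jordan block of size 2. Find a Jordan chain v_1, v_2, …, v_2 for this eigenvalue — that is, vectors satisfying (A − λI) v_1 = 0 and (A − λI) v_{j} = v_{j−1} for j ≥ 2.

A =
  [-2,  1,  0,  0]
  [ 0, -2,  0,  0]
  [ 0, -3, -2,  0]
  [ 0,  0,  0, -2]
A Jordan chain for λ = -2 of length 2:
v_1 = (1, 0, -3, 0)ᵀ
v_2 = (0, 1, 0, 0)ᵀ

Let N = A − (-2)·I. We want v_2 with N^2 v_2 = 0 but N^1 v_2 ≠ 0; then v_{j-1} := N · v_j for j = 2, …, 2.

Pick v_2 = (0, 1, 0, 0)ᵀ.
Then v_1 = N · v_2 = (1, 0, -3, 0)ᵀ.

Sanity check: (A − (-2)·I) v_1 = (0, 0, 0, 0)ᵀ = 0. ✓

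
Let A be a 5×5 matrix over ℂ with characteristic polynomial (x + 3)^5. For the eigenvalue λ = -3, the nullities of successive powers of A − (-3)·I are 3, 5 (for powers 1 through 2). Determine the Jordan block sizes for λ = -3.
Block sizes for λ = -3: [2, 2, 1]

From the dimensions of kernels of powers, the number of Jordan blocks of size at least j is d_j − d_{j−1} where d_j = dim ker(N^j) (with d_0 = 0). Computing the differences gives [3, 2].
The number of blocks of size exactly k is (#blocks of size ≥ k) − (#blocks of size ≥ k + 1), so the partition is: 1 block(s) of size 1, 2 block(s) of size 2.
In nonincreasing order the block sizes are [2, 2, 1].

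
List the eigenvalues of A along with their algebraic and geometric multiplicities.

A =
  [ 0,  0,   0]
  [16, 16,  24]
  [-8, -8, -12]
λ = 0: alg = 2, geom = 2; λ = 4: alg = 1, geom = 1

Step 1 — factor the characteristic polynomial to read off the algebraic multiplicities:
  χ_A(x) = x^2*(x - 4)

Step 2 — compute geometric multiplicities via the rank-nullity identity g(λ) = n − rank(A − λI):
  rank(A − (0)·I) = 1, so dim ker(A − (0)·I) = n − 1 = 2
  rank(A − (4)·I) = 2, so dim ker(A − (4)·I) = n − 2 = 1

Summary:
  λ = 0: algebraic multiplicity = 2, geometric multiplicity = 2
  λ = 4: algebraic multiplicity = 1, geometric multiplicity = 1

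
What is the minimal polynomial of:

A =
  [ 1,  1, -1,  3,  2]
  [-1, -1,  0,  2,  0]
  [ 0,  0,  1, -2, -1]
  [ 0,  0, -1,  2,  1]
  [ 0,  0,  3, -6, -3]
x^3

The characteristic polynomial is χ_A(x) = x^5, so the eigenvalues are known. The minimal polynomial is
  m_A(x) = Π_λ (x − λ)^{k_λ}
where k_λ is the size of the *largest* Jordan block for λ (equivalently, the smallest k with (A − λI)^k v = 0 for every generalised eigenvector v of λ).

  λ = 0: largest Jordan block has size 3, contributing (x − 0)^3

So m_A(x) = x^3 = x^3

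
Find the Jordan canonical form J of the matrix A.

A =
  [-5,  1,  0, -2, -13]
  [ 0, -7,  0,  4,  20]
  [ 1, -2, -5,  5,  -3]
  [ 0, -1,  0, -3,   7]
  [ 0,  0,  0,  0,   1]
J_2(-5) ⊕ J_2(-5) ⊕ J_1(1)

The characteristic polynomial is
  det(x·I − A) = x^5 + 19*x^4 + 130*x^3 + 350*x^2 + 125*x - 625 = (x - 1)*(x + 5)^4

Eigenvalues and multiplicities (the geometric multiplicity of λ is n − rank(A − λI), which equals the number of Jordan blocks for λ):
  λ = -5: algebraic multiplicity = 4, geometric multiplicity = 2
  λ = 1: algebraic multiplicity = 1, geometric multiplicity = 1

Determining the block sizes for each eigenvalue:
  λ = -5: with am = 4 and gm = 2, the partition is not yet determined (e.g. several partitions of 4 into 2 parts exist). Let N = A − (-5)·I. Computing rank(N^1) = 3, rank(N^2) = 1; the number of blocks of size ≥ j is rank(N^{j−1}) − rank(N^j), giving [2, 2]. So we have 2 block(s) of size 2 → block sizes [2, 2]
  λ = 1: one block (gm = 1), so the single block has size am = 1 → block sizes [1]

Assembling the blocks gives a Jordan form
J =
  [-5,  1,  0,  0, 0]
  [ 0, -5,  0,  0, 0]
  [ 0,  0, -5,  1, 0]
  [ 0,  0,  0, -5, 0]
  [ 0,  0,  0,  0, 1]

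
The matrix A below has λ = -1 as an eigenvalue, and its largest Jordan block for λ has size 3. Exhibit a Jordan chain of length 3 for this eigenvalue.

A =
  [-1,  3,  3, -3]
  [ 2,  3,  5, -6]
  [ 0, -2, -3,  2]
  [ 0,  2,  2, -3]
A Jordan chain for λ = -1 of length 3:
v_1 = (6, 8, -4, 4)ᵀ
v_2 = (0, 2, 0, 0)ᵀ
v_3 = (1, 0, 0, 0)ᵀ

Let N = A − (-1)·I. We want v_3 with N^3 v_3 = 0 but N^2 v_3 ≠ 0; then v_{j-1} := N · v_j for j = 3, …, 2.

Pick v_3 = (1, 0, 0, 0)ᵀ.
Then v_2 = N · v_3 = (0, 2, 0, 0)ᵀ.
Then v_1 = N · v_2 = (6, 8, -4, 4)ᵀ.

Sanity check: (A − (-1)·I) v_1 = (0, 0, 0, 0)ᵀ = 0. ✓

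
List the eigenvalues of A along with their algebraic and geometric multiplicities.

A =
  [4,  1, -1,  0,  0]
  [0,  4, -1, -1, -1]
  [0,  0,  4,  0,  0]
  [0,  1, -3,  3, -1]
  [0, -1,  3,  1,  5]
λ = 4: alg = 5, geom = 2

Step 1 — factor the characteristic polynomial to read off the algebraic multiplicities:
  χ_A(x) = (x - 4)^5

Step 2 — compute geometric multiplicities via the rank-nullity identity g(λ) = n − rank(A − λI):
  rank(A − (4)·I) = 3, so dim ker(A − (4)·I) = n − 3 = 2

Summary:
  λ = 4: algebraic multiplicity = 5, geometric multiplicity = 2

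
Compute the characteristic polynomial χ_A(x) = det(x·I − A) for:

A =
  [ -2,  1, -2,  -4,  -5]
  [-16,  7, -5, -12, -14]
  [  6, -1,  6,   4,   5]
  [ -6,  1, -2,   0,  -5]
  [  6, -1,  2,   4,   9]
x^5 - 20*x^4 + 160*x^3 - 640*x^2 + 1280*x - 1024

Expanding det(x·I − A) (e.g. by cofactor expansion or by noting that A is similar to its Jordan form J, which has the same characteristic polynomial as A) gives
  χ_A(x) = x^5 - 20*x^4 + 160*x^3 - 640*x^2 + 1280*x - 1024
which factors as (x - 4)^5. The eigenvalues (with algebraic multiplicities) are λ = 4 with multiplicity 5.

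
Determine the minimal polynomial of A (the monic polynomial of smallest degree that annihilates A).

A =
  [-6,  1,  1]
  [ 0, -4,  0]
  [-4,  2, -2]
x^2 + 8*x + 16

The characteristic polynomial is χ_A(x) = (x + 4)^3, so the eigenvalues are known. The minimal polynomial is
  m_A(x) = Π_λ (x − λ)^{k_λ}
where k_λ is the size of the *largest* Jordan block for λ (equivalently, the smallest k with (A − λI)^k v = 0 for every generalised eigenvector v of λ).

  λ = -4: largest Jordan block has size 2, contributing (x + 4)^2

So m_A(x) = (x + 4)^2 = x^2 + 8*x + 16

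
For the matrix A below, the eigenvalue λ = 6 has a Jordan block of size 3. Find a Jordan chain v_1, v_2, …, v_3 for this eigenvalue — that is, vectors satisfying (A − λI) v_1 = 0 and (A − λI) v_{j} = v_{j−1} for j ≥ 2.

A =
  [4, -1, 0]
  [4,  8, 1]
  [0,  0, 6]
A Jordan chain for λ = 6 of length 3:
v_1 = (-1, 2, 0)ᵀ
v_2 = (0, 1, 0)ᵀ
v_3 = (0, 0, 1)ᵀ

Let N = A − (6)·I. We want v_3 with N^3 v_3 = 0 but N^2 v_3 ≠ 0; then v_{j-1} := N · v_j for j = 3, …, 2.

Pick v_3 = (0, 0, 1)ᵀ.
Then v_2 = N · v_3 = (0, 1, 0)ᵀ.
Then v_1 = N · v_2 = (-1, 2, 0)ᵀ.

Sanity check: (A − (6)·I) v_1 = (0, 0, 0)ᵀ = 0. ✓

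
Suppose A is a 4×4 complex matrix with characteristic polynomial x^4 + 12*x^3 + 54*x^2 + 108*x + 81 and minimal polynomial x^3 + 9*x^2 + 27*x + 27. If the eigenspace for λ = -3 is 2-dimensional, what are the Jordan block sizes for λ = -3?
Block sizes for λ = -3: [3, 1]

Step 1 — from the characteristic polynomial, algebraic multiplicity of λ = -3 is 4. From dim ker(A − (-3)·I) = 2, there are exactly 2 Jordan blocks for λ = -3.
Step 2 — from the minimal polynomial, the factor (x + 3)^3 tells us the largest block for λ = -3 has size 3.
Step 3 — with total size 4, 2 blocks, and largest block 3, the block sizes (in nonincreasing order) are [3, 1].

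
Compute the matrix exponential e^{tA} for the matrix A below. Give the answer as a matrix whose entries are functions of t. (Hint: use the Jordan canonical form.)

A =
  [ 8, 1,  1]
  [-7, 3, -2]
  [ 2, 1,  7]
e^{tA} =
  [-t^2*exp(6*t)/2 + 2*t*exp(6*t) + exp(6*t), t*exp(6*t), t^2*exp(6*t)/2 + t*exp(6*t)]
  [3*t^2*exp(6*t)/2 - 7*t*exp(6*t), -3*t*exp(6*t) + exp(6*t), -3*t^2*exp(6*t)/2 - 2*t*exp(6*t)]
  [-t^2*exp(6*t)/2 + 2*t*exp(6*t), t*exp(6*t), t^2*exp(6*t)/2 + t*exp(6*t) + exp(6*t)]

Strategy: write A = P · J · P⁻¹ where J is a Jordan canonical form, so e^{tA} = P · e^{tJ} · P⁻¹, and e^{tJ} can be computed block-by-block.

A has Jordan form
J =
  [6, 1, 0]
  [0, 6, 1]
  [0, 0, 6]
(up to reordering of blocks).

Per-block formulas:
  For a 3×3 Jordan block J_3(6): exp(t · J_3(6)) = e^(6t)·(I + t·N + (t^2/2)·N^2), where N is the 3×3 nilpotent shift.

After assembling e^{tJ} and conjugating by P, we get:

e^{tA} =
  [-t^2*exp(6*t)/2 + 2*t*exp(6*t) + exp(6*t), t*exp(6*t), t^2*exp(6*t)/2 + t*exp(6*t)]
  [3*t^2*exp(6*t)/2 - 7*t*exp(6*t), -3*t*exp(6*t) + exp(6*t), -3*t^2*exp(6*t)/2 - 2*t*exp(6*t)]
  [-t^2*exp(6*t)/2 + 2*t*exp(6*t), t*exp(6*t), t^2*exp(6*t)/2 + t*exp(6*t) + exp(6*t)]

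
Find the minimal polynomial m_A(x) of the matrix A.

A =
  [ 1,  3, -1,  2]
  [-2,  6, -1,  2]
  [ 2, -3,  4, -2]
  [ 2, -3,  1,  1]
x^2 - 6*x + 9

The characteristic polynomial is χ_A(x) = (x - 3)^4, so the eigenvalues are known. The minimal polynomial is
  m_A(x) = Π_λ (x − λ)^{k_λ}
where k_λ is the size of the *largest* Jordan block for λ (equivalently, the smallest k with (A − λI)^k v = 0 for every generalised eigenvector v of λ).

  λ = 3: largest Jordan block has size 2, contributing (x − 3)^2

So m_A(x) = (x - 3)^2 = x^2 - 6*x + 9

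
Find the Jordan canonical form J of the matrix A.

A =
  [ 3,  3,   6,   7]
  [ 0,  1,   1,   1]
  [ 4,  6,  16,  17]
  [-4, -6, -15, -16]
J_2(1) ⊕ J_2(1)

The characteristic polynomial is
  det(x·I − A) = x^4 - 4*x^3 + 6*x^2 - 4*x + 1 = (x - 1)^4

Eigenvalues and multiplicities (the geometric multiplicity of λ is n − rank(A − λI), which equals the number of Jordan blocks for λ):
  λ = 1: algebraic multiplicity = 4, geometric multiplicity = 2

Determining the block sizes for each eigenvalue:
  λ = 1: with am = 4 and gm = 2, the partition is not yet determined (e.g. several partitions of 4 into 2 parts exist). Let N = A − (1)·I. Computing rank(N^1) = 2, rank(N^2) = 0; the number of blocks of size ≥ j is rank(N^{j−1}) − rank(N^j), giving [2, 2]. So we have 2 block(s) of size 2 → block sizes [2, 2]

Assembling the blocks gives a Jordan form
J =
  [1, 1, 0, 0]
  [0, 1, 0, 0]
  [0, 0, 1, 1]
  [0, 0, 0, 1]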